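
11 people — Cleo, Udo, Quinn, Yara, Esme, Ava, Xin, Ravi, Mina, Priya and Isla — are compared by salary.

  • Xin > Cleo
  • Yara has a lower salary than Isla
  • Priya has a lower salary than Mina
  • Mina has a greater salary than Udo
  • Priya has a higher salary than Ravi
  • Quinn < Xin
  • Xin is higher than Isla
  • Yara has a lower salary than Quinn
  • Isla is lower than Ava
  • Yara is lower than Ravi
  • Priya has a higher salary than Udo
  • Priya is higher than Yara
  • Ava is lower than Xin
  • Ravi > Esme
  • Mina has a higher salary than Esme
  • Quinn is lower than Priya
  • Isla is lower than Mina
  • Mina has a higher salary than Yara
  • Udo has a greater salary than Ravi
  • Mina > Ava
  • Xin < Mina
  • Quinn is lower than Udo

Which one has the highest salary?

Yara is not greatest since Yara < Quinn; Esme is not greatest since Esme < Ravi; Quinn is not greatest since Quinn < Udo; Ravi is not greatest since Ravi < Udo; Udo is not greatest since Udo < Priya; Isla is not greatest since Isla < Ava; Priya is not greatest since Priya < Mina; Ava is not greatest since Ava < Mina; Cleo is not greatest since Cleo < Xin; Xin is not greatest since Xin < Mina.
Only Mina has nothing above it, so Mina is the highest salary.

Mina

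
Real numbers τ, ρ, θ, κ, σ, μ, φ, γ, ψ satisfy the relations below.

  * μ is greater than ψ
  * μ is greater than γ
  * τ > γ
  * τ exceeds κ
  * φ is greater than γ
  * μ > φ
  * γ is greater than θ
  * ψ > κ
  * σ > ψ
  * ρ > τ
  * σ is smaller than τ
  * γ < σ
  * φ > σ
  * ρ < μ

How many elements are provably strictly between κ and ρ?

3

The relations place κ below ρ. An element lies strictly between them when it is forced above κ and also forced below ρ.
Above κ: {ψ, σ, τ, φ, μ}. Below ρ: {θ, γ, ψ, σ, τ}.
Intersection: {ψ, σ, τ} — 3.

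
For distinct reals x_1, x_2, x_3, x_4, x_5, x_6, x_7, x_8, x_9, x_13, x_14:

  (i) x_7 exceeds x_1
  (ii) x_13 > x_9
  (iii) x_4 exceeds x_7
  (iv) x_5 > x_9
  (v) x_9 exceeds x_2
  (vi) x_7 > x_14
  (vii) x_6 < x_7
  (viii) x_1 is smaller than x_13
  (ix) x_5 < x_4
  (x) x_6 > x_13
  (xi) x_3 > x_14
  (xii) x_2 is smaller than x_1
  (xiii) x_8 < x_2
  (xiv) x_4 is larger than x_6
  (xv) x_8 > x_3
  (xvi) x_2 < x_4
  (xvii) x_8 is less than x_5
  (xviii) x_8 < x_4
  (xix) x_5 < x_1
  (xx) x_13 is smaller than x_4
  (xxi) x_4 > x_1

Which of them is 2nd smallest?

Chaining the given pairs: x_14 < x_3 < x_8 < x_2 < x_9 < x_5 < x_1 < x_13 < x_6 < x_7 < x_4.
Counting 2 from the smallest end gives x_3.

x_3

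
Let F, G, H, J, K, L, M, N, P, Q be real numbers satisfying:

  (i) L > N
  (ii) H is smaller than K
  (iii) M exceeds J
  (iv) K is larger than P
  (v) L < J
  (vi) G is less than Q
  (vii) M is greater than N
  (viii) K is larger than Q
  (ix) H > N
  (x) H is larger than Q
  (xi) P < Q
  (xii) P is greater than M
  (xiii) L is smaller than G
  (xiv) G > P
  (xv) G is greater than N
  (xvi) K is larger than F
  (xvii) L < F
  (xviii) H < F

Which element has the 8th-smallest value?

Chaining the given pairs: N < L < J < M < P < G < Q < H < F < K.
Counting 8 from the smallest end gives H.

H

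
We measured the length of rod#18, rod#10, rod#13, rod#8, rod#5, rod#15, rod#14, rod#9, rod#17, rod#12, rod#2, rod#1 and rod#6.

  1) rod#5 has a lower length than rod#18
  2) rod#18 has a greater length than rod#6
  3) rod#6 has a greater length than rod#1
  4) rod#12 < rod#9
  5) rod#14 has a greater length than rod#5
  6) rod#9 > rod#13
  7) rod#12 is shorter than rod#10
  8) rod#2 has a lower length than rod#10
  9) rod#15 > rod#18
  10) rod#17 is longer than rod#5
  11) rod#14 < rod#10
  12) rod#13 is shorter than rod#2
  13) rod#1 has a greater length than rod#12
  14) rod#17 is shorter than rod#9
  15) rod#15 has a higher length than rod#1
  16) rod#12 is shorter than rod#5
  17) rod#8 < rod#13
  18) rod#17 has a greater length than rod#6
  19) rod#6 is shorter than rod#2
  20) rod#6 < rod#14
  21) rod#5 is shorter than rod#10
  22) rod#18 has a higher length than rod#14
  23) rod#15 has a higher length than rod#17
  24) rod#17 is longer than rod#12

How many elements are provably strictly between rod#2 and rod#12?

The relations place rod#12 below rod#2. An element lies strictly between them when it is forced above rod#12 and also forced below rod#2.
Above rod#12: {rod#5, rod#1, rod#6, rod#14, rod#17, rod#18, rod#15, rod#9, rod#10}. Below rod#2: {rod#1, rod#8, rod#6, rod#13}.
Intersection: {rod#1, rod#6} — 2.

2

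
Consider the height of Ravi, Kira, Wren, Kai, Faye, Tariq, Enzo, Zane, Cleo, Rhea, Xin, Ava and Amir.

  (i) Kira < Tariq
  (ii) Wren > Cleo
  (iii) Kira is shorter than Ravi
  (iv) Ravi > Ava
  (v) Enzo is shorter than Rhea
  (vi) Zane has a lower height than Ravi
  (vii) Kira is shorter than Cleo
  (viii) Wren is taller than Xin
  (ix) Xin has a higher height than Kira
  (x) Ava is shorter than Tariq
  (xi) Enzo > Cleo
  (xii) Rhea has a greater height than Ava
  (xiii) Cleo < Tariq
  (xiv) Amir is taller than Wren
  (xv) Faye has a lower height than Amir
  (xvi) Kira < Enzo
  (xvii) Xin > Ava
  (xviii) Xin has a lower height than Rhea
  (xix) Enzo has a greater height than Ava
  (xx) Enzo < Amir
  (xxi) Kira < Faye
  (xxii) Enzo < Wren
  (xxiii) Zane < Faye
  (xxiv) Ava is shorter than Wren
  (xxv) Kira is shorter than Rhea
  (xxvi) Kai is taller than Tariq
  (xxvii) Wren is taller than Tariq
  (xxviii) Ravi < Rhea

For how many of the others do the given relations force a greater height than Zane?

From Zane the given relations immediately reach Faye, Ravi.
From those, Amir, Rhea — 4 in total.
No other element is forced above Zane by the given relations, so the count is 4.

4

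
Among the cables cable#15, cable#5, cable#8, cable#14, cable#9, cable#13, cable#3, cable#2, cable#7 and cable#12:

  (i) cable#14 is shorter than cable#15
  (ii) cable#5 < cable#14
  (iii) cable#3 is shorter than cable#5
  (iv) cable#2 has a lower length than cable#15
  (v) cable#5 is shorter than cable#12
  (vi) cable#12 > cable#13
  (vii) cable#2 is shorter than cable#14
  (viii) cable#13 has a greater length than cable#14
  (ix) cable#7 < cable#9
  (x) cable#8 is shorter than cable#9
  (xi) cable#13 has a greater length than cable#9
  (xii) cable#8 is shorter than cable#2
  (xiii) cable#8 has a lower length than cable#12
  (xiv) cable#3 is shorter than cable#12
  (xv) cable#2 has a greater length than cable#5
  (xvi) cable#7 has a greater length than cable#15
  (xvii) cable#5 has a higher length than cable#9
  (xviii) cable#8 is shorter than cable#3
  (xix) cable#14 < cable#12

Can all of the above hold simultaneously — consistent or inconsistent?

inconsistent

We have cable#9 < cable#5 stated directly, yet also cable#5 < cable#2 < cable#14 < cable#15 < cable#7 < cable#9 by chaining the others — so cable#5 < cable#9. Contradiction.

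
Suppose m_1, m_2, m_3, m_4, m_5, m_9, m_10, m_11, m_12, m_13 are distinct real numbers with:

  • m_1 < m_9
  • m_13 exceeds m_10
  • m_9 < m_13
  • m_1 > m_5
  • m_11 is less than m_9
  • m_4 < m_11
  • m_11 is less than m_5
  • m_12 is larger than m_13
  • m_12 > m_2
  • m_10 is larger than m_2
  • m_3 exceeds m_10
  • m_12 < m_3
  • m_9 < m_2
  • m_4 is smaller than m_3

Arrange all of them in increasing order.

The consecutive links are each given: m_4 < m_11; m_11 < m_5; m_5 < m_1; m_1 < m_9; m_9 < m_2; m_2 < m_10; m_10 < m_13; m_13 < m_12; m_12 < m_3.

m_4 < m_11 < m_5 < m_1 < m_9 < m_2 < m_10 < m_13 < m_12 < m_3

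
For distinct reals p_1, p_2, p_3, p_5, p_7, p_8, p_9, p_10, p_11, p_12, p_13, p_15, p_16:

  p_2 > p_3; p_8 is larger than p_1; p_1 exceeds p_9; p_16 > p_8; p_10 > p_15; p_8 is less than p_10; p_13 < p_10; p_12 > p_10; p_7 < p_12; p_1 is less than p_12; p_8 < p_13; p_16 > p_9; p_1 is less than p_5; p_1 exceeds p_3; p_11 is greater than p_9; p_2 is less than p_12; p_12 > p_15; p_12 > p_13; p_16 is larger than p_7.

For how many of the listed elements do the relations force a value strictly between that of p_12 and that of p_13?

Chaining upward from p_13 reaches: p_10.
Chaining downward from p_12 reaches: p_3, p_9, p_7, p_15, p_1, p_8, p_10, p_2.
Strictly between p_13 and p_12 are those in both lists: p_10 — 1 element.

1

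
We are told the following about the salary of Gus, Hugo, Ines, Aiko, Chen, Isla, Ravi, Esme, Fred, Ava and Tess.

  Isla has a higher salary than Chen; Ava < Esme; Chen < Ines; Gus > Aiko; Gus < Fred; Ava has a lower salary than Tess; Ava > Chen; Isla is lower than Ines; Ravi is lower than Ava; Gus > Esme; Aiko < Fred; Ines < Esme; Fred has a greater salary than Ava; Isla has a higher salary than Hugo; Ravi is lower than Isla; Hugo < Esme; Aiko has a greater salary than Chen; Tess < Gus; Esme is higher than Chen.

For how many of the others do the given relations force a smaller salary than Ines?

4

The elements the relations force below Ines are Chen, Hugo, Ravi, Isla — no chain reaches any other.
That is 4.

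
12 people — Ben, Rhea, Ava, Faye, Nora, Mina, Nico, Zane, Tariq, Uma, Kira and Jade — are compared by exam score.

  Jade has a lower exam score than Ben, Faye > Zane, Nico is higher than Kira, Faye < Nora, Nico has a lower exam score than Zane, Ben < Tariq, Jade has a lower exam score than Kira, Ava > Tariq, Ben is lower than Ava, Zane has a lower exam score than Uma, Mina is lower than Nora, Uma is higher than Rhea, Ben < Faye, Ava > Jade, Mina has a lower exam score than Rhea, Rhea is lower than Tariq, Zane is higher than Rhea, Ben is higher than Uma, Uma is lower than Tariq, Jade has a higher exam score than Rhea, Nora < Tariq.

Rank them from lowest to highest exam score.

Each adjacent pair is fixed by a given relation: Mina < Rhea; Rhea < Jade; Jade < Kira; Kira < Nico; Nico < Zane; Zane < Uma; Uma < Ben; Ben < Faye; Faye < Nora; Nora < Tariq; Tariq < Ava. Chaining them end to end gives the full order.

Mina < Rhea < Jade < Kira < Nico < Zane < Uma < Ben < Faye < Nora < Tariq < Ava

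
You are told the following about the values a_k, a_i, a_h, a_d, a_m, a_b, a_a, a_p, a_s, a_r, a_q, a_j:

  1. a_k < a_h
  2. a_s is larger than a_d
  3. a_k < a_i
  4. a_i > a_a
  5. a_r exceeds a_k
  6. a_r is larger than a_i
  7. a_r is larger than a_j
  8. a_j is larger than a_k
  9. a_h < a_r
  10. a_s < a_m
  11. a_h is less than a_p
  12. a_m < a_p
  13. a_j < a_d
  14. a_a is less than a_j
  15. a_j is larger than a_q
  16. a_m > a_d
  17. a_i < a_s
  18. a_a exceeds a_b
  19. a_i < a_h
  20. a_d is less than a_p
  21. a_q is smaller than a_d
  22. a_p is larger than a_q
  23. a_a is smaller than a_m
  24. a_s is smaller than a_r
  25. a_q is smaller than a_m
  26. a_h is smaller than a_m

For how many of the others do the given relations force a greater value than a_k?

8

From a_k the given relations immediately reach a_j, a_i, a_h, a_r.
From those, a_d, a_s, a_m, a_p — 8 in total.
Nothing else is reachable above a_k; 8 in all.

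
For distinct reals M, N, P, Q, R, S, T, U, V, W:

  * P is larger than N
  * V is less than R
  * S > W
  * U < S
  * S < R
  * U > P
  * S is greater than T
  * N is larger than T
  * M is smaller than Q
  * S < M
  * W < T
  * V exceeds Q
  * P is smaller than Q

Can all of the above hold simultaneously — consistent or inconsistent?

The single ordering W < T < N < P < U < S < M < Q < V < R satisfies every listed relation, so no contradiction arises.

consistent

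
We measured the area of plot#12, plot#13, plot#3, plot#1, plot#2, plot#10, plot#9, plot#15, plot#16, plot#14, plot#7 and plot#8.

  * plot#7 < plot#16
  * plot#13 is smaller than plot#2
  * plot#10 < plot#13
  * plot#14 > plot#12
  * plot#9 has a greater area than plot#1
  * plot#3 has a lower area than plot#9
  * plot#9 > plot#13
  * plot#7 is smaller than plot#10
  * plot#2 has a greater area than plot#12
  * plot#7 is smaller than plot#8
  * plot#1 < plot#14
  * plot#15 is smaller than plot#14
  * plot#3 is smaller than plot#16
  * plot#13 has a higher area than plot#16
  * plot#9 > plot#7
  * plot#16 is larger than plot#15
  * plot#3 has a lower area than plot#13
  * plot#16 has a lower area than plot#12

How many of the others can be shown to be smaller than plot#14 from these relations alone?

The elements the relations force below plot#14 are plot#3, plot#15, plot#1, plot#7, plot#16, plot#12 — no chain reaches any other.
That is 6.

6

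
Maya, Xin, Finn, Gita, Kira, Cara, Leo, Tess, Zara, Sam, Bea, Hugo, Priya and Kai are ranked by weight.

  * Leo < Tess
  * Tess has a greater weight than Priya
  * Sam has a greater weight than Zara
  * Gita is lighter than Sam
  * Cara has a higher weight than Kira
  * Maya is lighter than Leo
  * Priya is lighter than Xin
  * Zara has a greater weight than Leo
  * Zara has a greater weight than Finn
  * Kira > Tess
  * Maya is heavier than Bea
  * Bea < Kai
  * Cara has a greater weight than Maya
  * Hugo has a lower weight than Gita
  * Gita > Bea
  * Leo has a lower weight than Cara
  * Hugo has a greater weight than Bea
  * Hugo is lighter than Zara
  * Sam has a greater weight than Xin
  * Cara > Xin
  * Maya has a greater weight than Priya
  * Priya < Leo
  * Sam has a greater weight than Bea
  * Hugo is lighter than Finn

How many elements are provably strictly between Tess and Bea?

The relations place Bea below Tess. An element lies strictly between them when it is forced above Bea and also forced below Tess.
Above Bea: {Maya, Hugo, Kai, Leo, Finn, Zara, Gita, Kira, Cara, Sam}. Below Tess: {Priya, Maya, Leo}.
Intersection: {Maya, Leo} — 2.

2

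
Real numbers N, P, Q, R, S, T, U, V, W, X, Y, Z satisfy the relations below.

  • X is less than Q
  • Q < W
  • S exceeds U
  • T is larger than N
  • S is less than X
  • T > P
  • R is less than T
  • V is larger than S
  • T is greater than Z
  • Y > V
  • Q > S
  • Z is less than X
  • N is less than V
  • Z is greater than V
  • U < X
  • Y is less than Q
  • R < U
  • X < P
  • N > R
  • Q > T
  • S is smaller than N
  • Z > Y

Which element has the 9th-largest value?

N

Chaining the given pairs: R < U < S < N < V < Y < Z < X < P < T < Q < W.
Counting 9 from the largest end gives N.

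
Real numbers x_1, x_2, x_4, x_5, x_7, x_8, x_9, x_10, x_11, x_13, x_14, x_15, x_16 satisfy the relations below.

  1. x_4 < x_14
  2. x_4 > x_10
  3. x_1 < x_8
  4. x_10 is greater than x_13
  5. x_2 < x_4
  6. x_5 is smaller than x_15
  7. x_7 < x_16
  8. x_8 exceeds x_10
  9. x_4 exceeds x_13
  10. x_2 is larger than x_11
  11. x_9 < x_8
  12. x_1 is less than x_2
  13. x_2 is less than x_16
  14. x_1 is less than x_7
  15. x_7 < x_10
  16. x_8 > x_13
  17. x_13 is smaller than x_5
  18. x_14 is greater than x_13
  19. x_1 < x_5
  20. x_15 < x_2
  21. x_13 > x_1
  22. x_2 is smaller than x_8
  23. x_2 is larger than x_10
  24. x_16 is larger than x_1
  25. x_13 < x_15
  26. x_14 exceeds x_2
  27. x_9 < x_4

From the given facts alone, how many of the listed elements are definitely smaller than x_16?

8

From x_16 the given relations immediately reach x_1, x_7, x_2.
From those, x_10, x_15, x_11 — 6 in total.
From those, x_13, x_5 — 8 in total.
No other element is forced below x_16 by the given relations, so the count is 8.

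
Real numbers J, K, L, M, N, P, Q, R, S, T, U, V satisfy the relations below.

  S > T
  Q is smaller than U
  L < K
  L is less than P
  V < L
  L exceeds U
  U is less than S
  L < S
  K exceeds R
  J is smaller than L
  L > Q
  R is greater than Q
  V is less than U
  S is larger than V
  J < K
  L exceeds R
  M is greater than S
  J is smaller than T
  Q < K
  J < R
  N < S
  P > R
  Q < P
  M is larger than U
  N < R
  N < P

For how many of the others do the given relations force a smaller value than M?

9

Directly below M: U, S.
One step further: T, N, V, Q, L (7 so far).
One step further: J, R (9 so far).
No other element is forced below M by the given relations, so the count is 9.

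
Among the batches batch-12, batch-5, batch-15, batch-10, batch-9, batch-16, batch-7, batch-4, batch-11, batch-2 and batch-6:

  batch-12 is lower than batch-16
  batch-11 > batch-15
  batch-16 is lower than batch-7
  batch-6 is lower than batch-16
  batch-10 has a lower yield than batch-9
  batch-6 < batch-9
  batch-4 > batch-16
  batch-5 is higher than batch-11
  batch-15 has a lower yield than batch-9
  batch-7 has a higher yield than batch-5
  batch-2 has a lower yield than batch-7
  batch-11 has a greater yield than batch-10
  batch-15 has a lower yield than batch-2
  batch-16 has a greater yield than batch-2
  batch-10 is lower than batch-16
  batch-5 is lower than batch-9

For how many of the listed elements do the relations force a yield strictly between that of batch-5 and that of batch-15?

1

Chaining upward from batch-15 reaches: batch-2, batch-11, batch-16, batch-4, batch-7, batch-9.
Chaining downward from batch-5 reaches: batch-10, batch-11.
Strictly between batch-15 and batch-5 are those in both lists: batch-11 — 1 element.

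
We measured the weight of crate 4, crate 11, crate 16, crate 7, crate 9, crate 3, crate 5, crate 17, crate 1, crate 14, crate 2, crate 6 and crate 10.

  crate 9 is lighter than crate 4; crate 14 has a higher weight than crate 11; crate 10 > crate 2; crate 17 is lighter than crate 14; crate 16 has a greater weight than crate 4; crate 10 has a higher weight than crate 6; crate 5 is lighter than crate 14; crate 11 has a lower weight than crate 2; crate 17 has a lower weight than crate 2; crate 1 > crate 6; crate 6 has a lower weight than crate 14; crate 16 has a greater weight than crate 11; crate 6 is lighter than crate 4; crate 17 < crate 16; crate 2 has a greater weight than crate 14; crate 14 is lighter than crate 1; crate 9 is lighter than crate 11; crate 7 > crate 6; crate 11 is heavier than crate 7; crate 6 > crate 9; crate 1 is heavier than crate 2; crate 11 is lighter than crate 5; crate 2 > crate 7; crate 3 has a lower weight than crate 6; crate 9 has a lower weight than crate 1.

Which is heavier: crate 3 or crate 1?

crate 1

crate 3 < crate 6 and crate 6 < crate 7 give crate 3 < crate 7.
Then crate 7 < crate 11 extends the chain to crate 11.
With crate 11 < crate 5: crate 3 < crate 6 < crate 7 < crate 11 < crate 5.
With crate 5 < crate 14: crate 3 < crate 6 < crate 7 < crate 11 < crate 5 < crate 14.
With crate 14 < crate 2: crate 3 < crate 6 < crate 7 < crate 11 < crate 5 < crate 14 < crate 2.
Then crate 2 < crate 1 extends the chain to crate 1.
So crate 3 < crate 1; crate 1 is the heavier of the two.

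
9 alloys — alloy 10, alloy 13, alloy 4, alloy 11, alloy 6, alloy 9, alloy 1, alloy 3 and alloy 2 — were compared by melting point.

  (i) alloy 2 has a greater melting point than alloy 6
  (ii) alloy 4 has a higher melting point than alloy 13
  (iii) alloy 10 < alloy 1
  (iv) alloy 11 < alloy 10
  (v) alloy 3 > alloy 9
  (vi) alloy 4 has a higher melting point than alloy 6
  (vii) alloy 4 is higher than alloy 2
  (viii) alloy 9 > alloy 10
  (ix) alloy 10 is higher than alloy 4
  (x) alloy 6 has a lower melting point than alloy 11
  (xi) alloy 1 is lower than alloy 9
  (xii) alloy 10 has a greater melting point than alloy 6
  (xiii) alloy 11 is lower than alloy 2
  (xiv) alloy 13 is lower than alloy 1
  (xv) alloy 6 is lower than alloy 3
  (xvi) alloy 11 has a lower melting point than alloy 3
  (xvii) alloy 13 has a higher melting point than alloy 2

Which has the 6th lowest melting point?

alloy 10

The consecutive relations fix a unique order: alloy 6 < alloy 11 < alloy 2 < alloy 13 < alloy 4 < alloy 10 < alloy 1 < alloy 9 < alloy 3.
Counting 6 from the smallest end gives alloy 10.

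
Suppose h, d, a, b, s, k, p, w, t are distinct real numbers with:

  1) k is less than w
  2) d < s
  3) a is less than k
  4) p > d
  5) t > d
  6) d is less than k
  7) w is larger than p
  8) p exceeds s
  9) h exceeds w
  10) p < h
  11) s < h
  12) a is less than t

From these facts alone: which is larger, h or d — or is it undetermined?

d < s and s < p give d < p.
With p < w: d < s < p < w.
Then w < h extends the chain to h.
So h is larger.

h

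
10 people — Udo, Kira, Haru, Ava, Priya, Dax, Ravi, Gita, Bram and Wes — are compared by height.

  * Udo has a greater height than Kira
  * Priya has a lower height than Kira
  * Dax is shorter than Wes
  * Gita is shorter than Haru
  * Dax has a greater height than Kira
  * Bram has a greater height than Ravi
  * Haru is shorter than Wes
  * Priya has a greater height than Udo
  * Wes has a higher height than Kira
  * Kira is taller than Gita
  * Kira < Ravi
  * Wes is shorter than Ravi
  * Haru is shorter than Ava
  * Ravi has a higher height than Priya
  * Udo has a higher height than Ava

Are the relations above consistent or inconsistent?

inconsistent

Chaining the given relations yields Udo < Priya < Kira, so Udo < Kira. But one relation states Kira < Udo. These cannot both hold.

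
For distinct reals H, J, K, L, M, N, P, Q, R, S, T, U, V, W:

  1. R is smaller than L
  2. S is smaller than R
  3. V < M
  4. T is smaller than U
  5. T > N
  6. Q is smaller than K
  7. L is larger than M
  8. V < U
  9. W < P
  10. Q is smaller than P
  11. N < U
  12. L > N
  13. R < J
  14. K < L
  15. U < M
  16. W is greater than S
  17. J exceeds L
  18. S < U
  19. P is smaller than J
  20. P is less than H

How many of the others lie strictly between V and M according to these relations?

1

The relations place V below M. An element lies strictly between them when it is forced above V and also forced below M.
Above V: {U, L, J}. Below M: {N, S, T, U}.
Intersection: {U} — 1.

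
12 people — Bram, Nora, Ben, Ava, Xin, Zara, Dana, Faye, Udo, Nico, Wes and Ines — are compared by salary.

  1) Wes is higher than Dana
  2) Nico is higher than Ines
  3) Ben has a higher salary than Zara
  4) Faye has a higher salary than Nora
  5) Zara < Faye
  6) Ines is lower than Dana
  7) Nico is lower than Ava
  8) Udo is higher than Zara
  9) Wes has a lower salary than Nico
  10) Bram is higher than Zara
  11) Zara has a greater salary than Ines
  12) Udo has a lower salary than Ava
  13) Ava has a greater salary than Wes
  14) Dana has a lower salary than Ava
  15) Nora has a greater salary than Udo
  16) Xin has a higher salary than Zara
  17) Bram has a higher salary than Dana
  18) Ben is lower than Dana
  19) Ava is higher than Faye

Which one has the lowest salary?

Zara is not least since Ines < Zara; Ben is not least since Zara < Ben; Dana is not least since Ines < Dana; Wes is not least since Dana < Wes; Udo is not least since Zara < Udo; Bram is not least since Zara < Bram; Nico is not least since Ines < Nico; Nora is not least since Udo < Nora; Xin is not least since Zara < Xin; Faye is not least since Nora < Faye; Ava is not least since Wes < Ava.
Only Ines has nothing below it, so Ines is the lowest salary.

Ines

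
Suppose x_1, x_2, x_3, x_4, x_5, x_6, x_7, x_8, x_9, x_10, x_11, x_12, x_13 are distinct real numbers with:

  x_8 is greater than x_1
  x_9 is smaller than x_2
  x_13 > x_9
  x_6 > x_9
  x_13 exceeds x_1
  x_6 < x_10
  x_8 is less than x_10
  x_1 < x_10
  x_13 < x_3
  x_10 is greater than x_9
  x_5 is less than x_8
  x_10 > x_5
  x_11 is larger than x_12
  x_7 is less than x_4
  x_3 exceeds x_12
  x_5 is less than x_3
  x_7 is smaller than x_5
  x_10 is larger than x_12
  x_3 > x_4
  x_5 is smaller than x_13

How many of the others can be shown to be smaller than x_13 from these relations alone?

4

The elements the relations force below x_13 are x_9, x_7, x_5, x_1 — no chain reaches any other.
That is 4.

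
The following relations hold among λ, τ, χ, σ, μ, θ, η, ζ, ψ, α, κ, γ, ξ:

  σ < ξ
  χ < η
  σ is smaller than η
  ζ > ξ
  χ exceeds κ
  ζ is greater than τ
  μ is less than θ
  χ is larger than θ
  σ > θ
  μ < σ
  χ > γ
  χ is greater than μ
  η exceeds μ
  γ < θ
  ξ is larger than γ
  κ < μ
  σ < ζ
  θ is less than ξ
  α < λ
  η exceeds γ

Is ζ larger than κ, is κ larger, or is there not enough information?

ζ

Link the given pairs in sequence: κ < μ; μ < σ; σ < ξ; ξ < ζ.
Together: κ < μ < σ < ξ < ζ.
So ζ is larger.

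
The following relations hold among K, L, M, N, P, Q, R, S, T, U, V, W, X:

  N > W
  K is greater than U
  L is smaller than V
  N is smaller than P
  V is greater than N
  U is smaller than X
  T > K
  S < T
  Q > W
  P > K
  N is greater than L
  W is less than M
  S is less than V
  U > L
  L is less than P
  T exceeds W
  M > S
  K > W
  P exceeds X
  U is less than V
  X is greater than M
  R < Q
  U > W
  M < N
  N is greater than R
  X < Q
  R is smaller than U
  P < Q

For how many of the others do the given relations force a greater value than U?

6

Directly above U: X, K, V.
One step further: P, Q, T (6 so far).
Nothing else is reachable above U; 6 in all.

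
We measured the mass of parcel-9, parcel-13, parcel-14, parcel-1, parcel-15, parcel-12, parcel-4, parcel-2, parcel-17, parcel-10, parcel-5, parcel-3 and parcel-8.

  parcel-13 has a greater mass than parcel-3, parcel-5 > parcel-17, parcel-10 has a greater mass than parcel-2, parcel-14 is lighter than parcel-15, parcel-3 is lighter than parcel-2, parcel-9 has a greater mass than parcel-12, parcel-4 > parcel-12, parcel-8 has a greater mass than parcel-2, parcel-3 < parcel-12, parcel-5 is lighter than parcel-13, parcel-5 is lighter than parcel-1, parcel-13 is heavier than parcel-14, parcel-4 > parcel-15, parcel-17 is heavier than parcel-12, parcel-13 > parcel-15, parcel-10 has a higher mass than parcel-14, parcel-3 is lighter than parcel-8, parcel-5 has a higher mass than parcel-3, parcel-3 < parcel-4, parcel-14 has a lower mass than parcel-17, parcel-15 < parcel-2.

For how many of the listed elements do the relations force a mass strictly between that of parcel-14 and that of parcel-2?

1

Chaining upward from parcel-14 reaches: parcel-15, parcel-17, parcel-5, parcel-13, parcel-8, parcel-1, parcel-10, parcel-4.
Chaining downward from parcel-2 reaches: parcel-3, parcel-15.
Strictly between parcel-14 and parcel-2 are those in both lists: parcel-15 — 1 element.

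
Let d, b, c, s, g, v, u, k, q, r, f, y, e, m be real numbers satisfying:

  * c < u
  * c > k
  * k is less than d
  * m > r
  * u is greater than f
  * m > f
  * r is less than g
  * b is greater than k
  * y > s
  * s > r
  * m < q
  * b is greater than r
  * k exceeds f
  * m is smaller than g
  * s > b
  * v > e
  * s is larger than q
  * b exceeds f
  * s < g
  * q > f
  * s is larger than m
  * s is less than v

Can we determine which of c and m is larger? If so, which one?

undetermined

Following every chain through c: above c we get u; below c we get f, k.
m is not reached, and no chain runs the other way from m to c.
So the given relations leave the order of c and m undetermined.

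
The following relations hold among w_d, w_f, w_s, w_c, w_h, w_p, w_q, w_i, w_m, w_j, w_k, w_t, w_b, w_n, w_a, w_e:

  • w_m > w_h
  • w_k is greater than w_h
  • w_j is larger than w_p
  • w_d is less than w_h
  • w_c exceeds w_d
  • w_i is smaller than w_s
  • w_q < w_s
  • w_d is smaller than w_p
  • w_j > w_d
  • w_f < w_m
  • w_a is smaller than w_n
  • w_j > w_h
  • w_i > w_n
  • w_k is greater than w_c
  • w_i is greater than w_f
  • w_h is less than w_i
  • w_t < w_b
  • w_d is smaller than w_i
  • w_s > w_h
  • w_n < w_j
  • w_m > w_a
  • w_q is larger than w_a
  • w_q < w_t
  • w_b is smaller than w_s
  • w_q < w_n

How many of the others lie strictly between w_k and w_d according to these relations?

2

Chaining upward from w_d reaches: w_h, w_c, w_i, w_p, w_j, w_m, w_s.
Chaining downward from w_k reaches: w_h, w_c.
Strictly between w_d and w_k are those in both lists: w_h, w_c — 2 elements.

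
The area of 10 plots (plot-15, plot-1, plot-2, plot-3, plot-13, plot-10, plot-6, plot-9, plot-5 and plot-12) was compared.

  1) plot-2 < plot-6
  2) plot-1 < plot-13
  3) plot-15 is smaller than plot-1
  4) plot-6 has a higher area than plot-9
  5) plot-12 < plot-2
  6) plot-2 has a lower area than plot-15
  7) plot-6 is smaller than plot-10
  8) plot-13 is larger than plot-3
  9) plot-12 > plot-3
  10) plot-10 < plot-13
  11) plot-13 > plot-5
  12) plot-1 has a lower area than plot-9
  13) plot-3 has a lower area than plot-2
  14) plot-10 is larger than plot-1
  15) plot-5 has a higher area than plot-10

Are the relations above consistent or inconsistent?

Every relation is compatible with plot-3 < plot-12 < plot-2 < plot-15 < plot-1 < plot-9 < plot-6 < plot-10 < plot-5 < plot-13; the set is consistent.

consistent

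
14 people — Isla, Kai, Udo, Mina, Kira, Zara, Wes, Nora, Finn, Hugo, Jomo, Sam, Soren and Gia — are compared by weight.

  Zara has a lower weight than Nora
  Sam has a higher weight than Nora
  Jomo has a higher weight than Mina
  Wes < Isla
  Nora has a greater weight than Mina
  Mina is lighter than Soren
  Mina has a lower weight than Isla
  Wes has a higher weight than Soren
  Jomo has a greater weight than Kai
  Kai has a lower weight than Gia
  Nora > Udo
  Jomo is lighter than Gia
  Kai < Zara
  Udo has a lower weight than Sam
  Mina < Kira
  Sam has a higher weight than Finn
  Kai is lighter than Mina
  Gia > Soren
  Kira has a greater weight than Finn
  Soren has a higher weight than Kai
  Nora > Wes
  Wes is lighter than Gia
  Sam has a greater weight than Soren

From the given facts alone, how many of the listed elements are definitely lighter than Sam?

Directly below Sam: Soren, Finn, Udo, Nora.
One step further: Kai, Zara, Mina, Wes (8 so far).
No other element is forced below Sam by the given relations, so the count is 8.

8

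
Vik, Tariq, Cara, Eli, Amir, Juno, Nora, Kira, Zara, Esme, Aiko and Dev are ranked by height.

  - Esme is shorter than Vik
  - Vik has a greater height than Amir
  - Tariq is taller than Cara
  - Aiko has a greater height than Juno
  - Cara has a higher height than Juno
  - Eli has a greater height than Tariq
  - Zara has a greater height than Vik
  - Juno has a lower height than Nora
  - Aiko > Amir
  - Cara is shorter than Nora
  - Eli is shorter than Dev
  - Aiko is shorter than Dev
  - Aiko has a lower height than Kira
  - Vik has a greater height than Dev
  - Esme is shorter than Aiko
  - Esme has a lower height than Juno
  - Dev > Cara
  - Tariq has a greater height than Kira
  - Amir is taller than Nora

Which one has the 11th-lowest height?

The consecutive relations fix a unique order: Esme < Juno < Cara < Nora < Amir < Aiko < Kira < Tariq < Eli < Dev < Vik < Zara.
Counting 11 from the smallest end gives Vik.

Vik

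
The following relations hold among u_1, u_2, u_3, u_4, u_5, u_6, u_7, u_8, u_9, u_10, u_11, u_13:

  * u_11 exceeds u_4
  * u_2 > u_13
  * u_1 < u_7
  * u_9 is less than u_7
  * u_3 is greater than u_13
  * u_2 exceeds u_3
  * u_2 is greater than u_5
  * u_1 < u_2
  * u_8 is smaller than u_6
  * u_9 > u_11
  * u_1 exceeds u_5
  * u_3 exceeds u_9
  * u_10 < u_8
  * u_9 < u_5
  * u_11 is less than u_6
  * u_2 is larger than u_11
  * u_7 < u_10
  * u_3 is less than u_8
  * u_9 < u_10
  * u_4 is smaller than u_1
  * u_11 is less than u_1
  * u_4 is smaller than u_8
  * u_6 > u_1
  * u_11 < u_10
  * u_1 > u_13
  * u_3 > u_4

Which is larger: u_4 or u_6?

Following the relations from u_4: u_4 < u_11 < u_9 < u_5 < u_1 < u_7 < u_10 < u_8 < u_6.
So u_4 < u_6; u_6 is the larger of the two.

u_6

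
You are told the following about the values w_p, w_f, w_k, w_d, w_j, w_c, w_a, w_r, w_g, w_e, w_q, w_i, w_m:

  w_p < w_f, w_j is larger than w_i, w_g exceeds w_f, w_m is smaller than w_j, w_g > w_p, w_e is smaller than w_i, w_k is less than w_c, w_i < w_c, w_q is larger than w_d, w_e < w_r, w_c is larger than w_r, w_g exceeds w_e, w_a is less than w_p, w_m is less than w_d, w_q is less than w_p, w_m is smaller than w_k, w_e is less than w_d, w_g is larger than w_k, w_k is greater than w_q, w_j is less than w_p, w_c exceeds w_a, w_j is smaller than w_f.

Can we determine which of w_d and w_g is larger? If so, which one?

w_g

Chaining the given relations: w_d < w_q < w_p < w_f < w_g.
So w_g is larger.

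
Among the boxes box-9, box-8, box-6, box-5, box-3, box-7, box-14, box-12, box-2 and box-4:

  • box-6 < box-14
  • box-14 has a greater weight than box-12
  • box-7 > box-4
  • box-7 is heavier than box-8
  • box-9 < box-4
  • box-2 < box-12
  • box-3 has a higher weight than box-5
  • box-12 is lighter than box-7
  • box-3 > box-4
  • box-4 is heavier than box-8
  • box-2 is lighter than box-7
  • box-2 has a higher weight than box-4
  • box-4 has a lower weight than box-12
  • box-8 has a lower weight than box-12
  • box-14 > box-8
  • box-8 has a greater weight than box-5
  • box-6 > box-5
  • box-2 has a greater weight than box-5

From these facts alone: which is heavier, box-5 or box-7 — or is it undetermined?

box-7

Link the given pairs in sequence: box-5 < box-8; box-8 < box-4; box-4 < box-2; box-2 < box-12; box-12 < box-7.
Chaining these gives box-5 < box-8 < box-4 < box-2 < box-12 < box-7.
So box-7 is heavier.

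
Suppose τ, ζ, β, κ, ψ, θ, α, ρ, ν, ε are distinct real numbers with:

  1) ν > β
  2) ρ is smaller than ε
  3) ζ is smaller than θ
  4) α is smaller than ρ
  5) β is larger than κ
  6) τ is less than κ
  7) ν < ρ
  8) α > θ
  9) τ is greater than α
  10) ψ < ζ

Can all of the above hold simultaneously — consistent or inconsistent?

Every relation is compatible with ψ < ζ < θ < α < τ < κ < β < ν < ρ < ε; the set is consistent.

consistent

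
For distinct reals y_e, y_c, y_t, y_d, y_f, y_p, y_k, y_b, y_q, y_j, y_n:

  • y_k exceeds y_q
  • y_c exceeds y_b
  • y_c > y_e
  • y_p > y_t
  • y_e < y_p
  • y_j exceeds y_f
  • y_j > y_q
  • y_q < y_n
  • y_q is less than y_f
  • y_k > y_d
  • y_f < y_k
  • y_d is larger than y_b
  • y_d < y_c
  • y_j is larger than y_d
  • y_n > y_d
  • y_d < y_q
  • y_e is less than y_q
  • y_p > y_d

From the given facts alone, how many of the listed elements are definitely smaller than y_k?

From y_k the given relations immediately reach y_d, y_q, y_f.
From those, y_b, y_e — 5 in total.
No other element is forced below y_k by the given relations, so the count is 5.

5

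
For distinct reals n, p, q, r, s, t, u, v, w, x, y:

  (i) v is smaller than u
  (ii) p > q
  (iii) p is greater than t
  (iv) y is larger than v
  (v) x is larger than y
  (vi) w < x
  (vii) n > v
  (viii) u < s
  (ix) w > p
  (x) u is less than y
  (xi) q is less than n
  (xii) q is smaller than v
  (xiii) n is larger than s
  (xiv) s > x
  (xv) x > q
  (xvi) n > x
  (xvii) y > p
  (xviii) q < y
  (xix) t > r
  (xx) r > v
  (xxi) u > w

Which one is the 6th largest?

The consecutive relations fix a unique order: q < v < r < t < p < w < u < y < x < s < n.
Counting 6 from the largest end gives w.

w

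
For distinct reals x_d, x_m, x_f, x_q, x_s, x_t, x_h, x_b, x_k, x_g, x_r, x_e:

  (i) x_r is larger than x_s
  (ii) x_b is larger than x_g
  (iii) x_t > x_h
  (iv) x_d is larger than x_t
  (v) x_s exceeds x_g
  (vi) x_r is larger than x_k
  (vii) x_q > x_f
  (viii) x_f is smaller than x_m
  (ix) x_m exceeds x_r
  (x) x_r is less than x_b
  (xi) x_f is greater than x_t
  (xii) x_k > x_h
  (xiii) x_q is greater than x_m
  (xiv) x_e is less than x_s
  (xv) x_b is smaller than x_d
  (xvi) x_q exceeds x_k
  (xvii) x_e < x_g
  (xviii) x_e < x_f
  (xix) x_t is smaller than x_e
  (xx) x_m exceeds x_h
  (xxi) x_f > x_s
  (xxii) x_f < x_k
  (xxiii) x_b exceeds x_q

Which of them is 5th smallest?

The consecutive relations fix a unique order: x_h < x_t < x_e < x_g < x_s < x_f < x_k < x_r < x_m < x_q < x_b < x_d.
The 5th smallest is x_s.

x_s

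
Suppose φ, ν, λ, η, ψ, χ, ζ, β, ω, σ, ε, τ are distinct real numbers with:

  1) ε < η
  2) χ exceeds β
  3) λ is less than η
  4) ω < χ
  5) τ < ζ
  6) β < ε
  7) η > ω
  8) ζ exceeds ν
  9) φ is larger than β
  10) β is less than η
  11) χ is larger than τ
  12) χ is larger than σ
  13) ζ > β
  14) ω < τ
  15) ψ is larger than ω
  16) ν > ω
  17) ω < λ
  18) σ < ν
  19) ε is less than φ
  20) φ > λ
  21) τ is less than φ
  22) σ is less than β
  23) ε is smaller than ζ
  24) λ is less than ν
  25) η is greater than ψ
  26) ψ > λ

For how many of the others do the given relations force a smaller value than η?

Directly below η: ω, β, λ, ε, ψ.
One step further: σ (6 so far).
Nothing else is reachable below η; 6 in all.

6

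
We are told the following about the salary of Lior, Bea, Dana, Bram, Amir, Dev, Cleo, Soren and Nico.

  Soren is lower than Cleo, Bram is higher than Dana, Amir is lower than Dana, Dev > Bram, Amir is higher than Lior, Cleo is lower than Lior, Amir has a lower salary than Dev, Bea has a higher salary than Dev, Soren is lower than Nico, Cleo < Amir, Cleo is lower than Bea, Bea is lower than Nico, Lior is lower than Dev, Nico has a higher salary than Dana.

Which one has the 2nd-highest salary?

Bea

Piecing the relations together gives one ordering: Soren < Cleo < Lior < Amir < Dana < Bram < Dev < Bea < Nico.
Counting 2 from the largest end gives Bea.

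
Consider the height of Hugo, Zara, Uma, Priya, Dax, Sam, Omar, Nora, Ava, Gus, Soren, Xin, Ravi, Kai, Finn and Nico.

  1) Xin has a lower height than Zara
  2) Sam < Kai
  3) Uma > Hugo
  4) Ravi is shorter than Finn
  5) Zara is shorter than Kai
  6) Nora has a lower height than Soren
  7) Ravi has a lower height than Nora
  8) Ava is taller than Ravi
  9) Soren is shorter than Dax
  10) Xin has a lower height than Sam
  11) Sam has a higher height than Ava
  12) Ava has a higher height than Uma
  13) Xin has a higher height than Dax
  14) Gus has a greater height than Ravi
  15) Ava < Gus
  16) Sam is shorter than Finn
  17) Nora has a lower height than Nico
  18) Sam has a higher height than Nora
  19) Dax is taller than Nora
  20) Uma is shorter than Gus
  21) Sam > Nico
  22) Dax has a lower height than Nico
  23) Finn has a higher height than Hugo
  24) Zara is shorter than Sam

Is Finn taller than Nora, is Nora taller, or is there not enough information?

Nora < Soren and Soren < Dax give Nora < Dax.
Then Dax < Xin extends the chain to Xin.
Then Xin < Sam extends the chain to Sam.
Then Sam < Finn extends the chain to Finn.
So Finn is taller.

Finn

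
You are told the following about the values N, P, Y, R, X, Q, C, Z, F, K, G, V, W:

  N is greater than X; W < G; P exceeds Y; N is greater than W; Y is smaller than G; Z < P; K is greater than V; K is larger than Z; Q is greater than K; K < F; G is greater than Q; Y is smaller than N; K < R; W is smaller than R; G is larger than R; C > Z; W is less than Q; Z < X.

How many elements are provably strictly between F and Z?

The relations place Z below F. An element lies strictly between them when it is forced above Z and also forced below F.
Above Z: {K, X, Q, C, P, N, R, G}. Below F: {V, K}.
Intersection: {K} — 1.

1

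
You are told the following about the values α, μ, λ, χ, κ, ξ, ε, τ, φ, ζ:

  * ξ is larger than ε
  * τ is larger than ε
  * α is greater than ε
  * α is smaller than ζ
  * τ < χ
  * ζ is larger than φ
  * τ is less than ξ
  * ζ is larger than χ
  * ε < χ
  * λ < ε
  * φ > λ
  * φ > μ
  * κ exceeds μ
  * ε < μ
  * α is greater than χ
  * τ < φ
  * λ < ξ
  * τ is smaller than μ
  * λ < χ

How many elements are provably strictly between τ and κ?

1

The relations place τ below κ. An element lies strictly between them when it is forced above τ and also forced below κ.
Above τ: {ξ, μ, χ, α, φ, ζ}. Below κ: {λ, ε, μ}.
Intersection: {μ} — 1.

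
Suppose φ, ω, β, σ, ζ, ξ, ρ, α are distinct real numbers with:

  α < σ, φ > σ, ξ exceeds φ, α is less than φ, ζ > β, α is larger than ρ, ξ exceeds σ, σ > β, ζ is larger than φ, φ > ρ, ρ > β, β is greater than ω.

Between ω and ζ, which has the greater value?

Chaining the given relations: ω < β < ρ < α < σ < φ < ζ.
So ω < ζ; ζ is the larger of the two.

ζ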